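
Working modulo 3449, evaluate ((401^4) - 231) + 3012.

(401)^4 ≡ 1745 (mod 3449)
1745 - 231 = 1514
1514 + 3012 = 4526 ≡ 1077 (mod 3449)

1077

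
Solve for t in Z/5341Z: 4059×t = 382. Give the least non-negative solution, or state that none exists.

gcd(4059, 5341) = 1, so a unique solution mod 5341 exists.
4059⁻¹ ≡ 1329 (mod 5341).
t ≡ 1329×382 ≡ 283 (mod 5341).

283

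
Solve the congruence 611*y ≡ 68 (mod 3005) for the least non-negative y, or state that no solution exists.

728

gcd(611, 3005) = 1, so a unique solution mod 3005 exists.
611⁻¹ ≡ 541 (mod 3005).
y ≡ 541*68 ≡ 728 (mod 3005).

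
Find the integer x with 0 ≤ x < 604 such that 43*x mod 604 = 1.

295

604 = 14·43 + 2
43 = 21·2 + 1
2 = 2·1 + 0
gcd(43, 604) = 1, so the inverse exists.
Back-substitute for 1:
1 = 1·43 − 21·2
  = −21·604 + 295·43
So 43⁻¹ ≡ 295 (mod 604).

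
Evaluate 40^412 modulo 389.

67

412 in binary is 110011100, i.e. 412 = 256 + 128 + 16 + 8 + 4.
40^1 ≡ 40 (mod 389)
40^2 ≡ 40^2 = 1600 ≡ 44 (mod 389)
40^4 ≡ 44^2 = 1936 ≡ 380 (mod 389)
40^8 ≡ 380^2 = 144400 ≡ 81 (mod 389)
40^16 ≡ 81^2 = 6561 ≡ 337 (mod 389)
40^32 ≡ 337^2 = 113569 ≡ 370 (mod 389)
40^64 ≡ 370^2 = 136900 ≡ 361 (mod 389)
40^128 ≡ 361^2 = 130321 ≡ 6 (mod 389)
40^256 ≡ 6^2 = 36 (mod 389)
40^412 = 40^256 · 40^128 · 40^16 · 40^8 · 40^4 ≡ 36 · 6 · 337 · 81 · 380 (mod 389).
Accumulate the product:
36 · 6 = 216
216 · 337 = 72792 ≡ 49
49 · 81 = 3969 ≡ 79
79 · 380 = 30020 ≡ 67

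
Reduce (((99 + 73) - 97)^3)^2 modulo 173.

99 + 73 = 172
172 - 97 = 75
(75)^3 ≡ 101 (mod 173)
(101)^2 ≡ 167 (mod 173)

167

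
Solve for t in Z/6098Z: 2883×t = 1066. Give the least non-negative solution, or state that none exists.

2014

gcd(2883, 6098) = 1, so a unique solution mod 6098 exists.
2883⁻¹ ≡ 3949 (mod 6098).
t ≡ 3949×1066 ≡ 2014 (mod 6098).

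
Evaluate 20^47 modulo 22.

4

Using repeated squaring:
47 in binary is 101111, i.e. 47 = 32 + 8 + 4 + 2 + 1.
20^1 ≡ 20 (mod 22)
20^2 ≡ 20^2 = 400 ≡ 4 (mod 22)
20^4 ≡ 4^2 = 16 (mod 22)
20^8 ≡ 16^2 = 256 ≡ 14 (mod 22)
20^16 ≡ 14^2 = 196 ≡ 20 (mod 22)
20^32 ≡ 20^2 = 400 ≡ 4 (mod 22)
20^47 = 20^32 × 20^8 × 20^4 × 20^2 × 20^1 ≡ 4 × 14 × 16 × 4 × 20 (mod 22).
Accumulate the product:
4 × 14 = 56 ≡ 12
12 × 16 = 192 ≡ 16
16 × 4 = 64 ≡ 20
20 × 20 = 400 ≡ 4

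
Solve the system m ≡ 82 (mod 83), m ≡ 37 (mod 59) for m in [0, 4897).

2987

83⁻¹ mod 59: 83·32 ≡ 1 (mod 59), so 83⁻¹ ≡ 32.
m = 82 + 83·((37 − 82)·32 mod 59) = 82 + 83·35 = 2987.
Check: 2987 mod 83 = 82, 2987 mod 59 = 37. ✓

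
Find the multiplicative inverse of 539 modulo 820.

Run the extended Euclidean algorithm:
820 = 1·539 + 281
539 = 1·281 + 258
281 = 1·258 + 23
258 = 11·23 + 5
23 = 4·5 + 3
5 = 1·3 + 2
3 = 1·2 + 1
2 = 2·1 + 0
gcd(539, 820) = 1, so the inverse exists.
Back-substitute for 1:
1 = 1·3 − 1·2
  = −1·5 + 2·3
  = 2·23 − 9·5
  = −9·258 + 101·23
  = 101·281 − 110·258
  = −110·539 + 211·281
  = 211·820 − 321·539
So 539⁻¹ ≡ −321 ≡ 499 (mod 820).

499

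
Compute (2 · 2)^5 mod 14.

2 · 2 = 4
(4)^5 ≡ 2 (mod 14)

2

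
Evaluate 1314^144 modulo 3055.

1756

By square-and-multiply:
144 in binary is 10010000, i.e. 144 = 128 + 16.
1314^1 ≡ 1314 (mod 3055)
1314^2 ≡ 1314^2 = 1726596 ≡ 521 (mod 3055)
1314^4 ≡ 521^2 = 271441 ≡ 2601 (mod 3055)
1314^8 ≡ 2601^2 = 6765201 ≡ 1431 (mod 3055)
1314^16 ≡ 1431^2 = 2047761 ≡ 911 (mod 3055)
1314^32 ≡ 911^2 = 829921 ≡ 2016 (mod 3055)
1314^64 ≡ 2016^2 = 4064256 ≡ 1106 (mod 3055)
1314^128 ≡ 1106^2 = 1223236 ≡ 1236 (mod 3055)
1314^144 = 1314^128 × 1314^16 ≡ 1236 × 911 (mod 3055).
1236 × 911 = 1125996 ≡ 1756 (mod 3055).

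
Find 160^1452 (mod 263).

By square-and-multiply:
1452 in binary is 10110101100, i.e. 1452 = 1024 + 256 + 128 + 32 + 8 + 4.
160^1 ≡ 160 (mod 263)
160^2 ≡ 160^2 = 25600 ≡ 89 (mod 263)
160^4 ≡ 89^2 = 7921 ≡ 31 (mod 263)
160^8 ≡ 31^2 = 961 ≡ 172 (mod 263)
160^16 ≡ 172^2 = 29584 ≡ 128 (mod 263)
160^32 ≡ 128^2 = 16384 ≡ 78 (mod 263)
160^64 ≡ 78^2 = 6084 ≡ 35 (mod 263)
160^128 ≡ 35^2 = 1225 ≡ 173 (mod 263)
160^256 ≡ 173^2 = 29929 ≡ 210 (mod 263)
160^512 ≡ 210^2 = 44100 ≡ 179 (mod 263)
160^1024 ≡ 179^2 = 32041 ≡ 218 (mod 263)
160^1452 = 160^1024 * 160^256 * 160^128 * 160^32 * 160^8 * 160^4 ≡ 218 * 210 * 173 * 78 * 172 * 31 (mod 263).
Accumulate the product:
218 * 210 = 45780 ≡ 18
18 * 173 = 3114 ≡ 221
221 * 78 = 17238 ≡ 143
143 * 172 = 24596 ≡ 137
137 * 31 = 4247 ≡ 39

39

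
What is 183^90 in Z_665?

By square-and-multiply:
183^1 ≡ 183 (mod 665)
183^2 ≡ 183^2 = 33489 ≡ 239 (mod 665)
183^4 ≡ 239^2 = 57121 ≡ 596 (mod 665)
183^8 ≡ 596^2 = 355216 ≡ 106 (mod 665)
183^16 ≡ 106^2 = 11236 ≡ 596 (mod 665)
183^32 ≡ 596^2 = 355216 ≡ 106 (mod 665)
183^64 ≡ 106^2 = 11236 ≡ 596 (mod 665)
183^90 = 183^64 * 183^16 * 183^8 * 183^2 ≡ 596 * 596 * 106 * 239 (mod 665).
Accumulate the product:
596 * 596 = 355216 ≡ 106
106 * 106 = 11236 ≡ 596
596 * 239 = 142444 ≡ 134

134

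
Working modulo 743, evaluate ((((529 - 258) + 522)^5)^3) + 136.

529 - 258 = 271
271 + 522 = 793 ≡ 50 (mod 743)
(50)^5 ≡ 144 (mod 743)
(144)^3 ≡ 610 (mod 743)
610 + 136 = 746 ≡ 3 (mod 743)

3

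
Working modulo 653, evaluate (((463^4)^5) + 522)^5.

(463)^4 ≡ 269 (mod 653)
(269)^5 ≡ 253 (mod 653)
253 + 522 = 775 ≡ 122 (mod 653)
(122)^5 ≡ 638 (mod 653)

638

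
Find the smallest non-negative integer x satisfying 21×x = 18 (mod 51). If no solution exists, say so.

gcd(21, 51) = 3, and 3 | 18, so solutions exist.
Divide through by 3: 7×x ≡ 6 (mod 17).
7⁻¹ ≡ 5 (mod 17).
x ≡ 5×6 ≡ 13 (mod 17).
The smallest non-negative solution is x = 13.

13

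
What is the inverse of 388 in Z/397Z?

44

By the extended Euclidean algorithm:
397 = 1·388 + 9
388 = 43·9 + 1
9 = 9·1 + 0
gcd(388, 397) = 1, so the inverse exists.
Back-substitute for 1:
1 = 1·388 − 43·9
  = −43·397 + 44·388
So 388⁻¹ ≡ 44 (mod 397).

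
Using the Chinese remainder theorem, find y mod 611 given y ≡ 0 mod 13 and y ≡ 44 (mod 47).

91

13⁻¹ mod 47: 13*29 ≡ 1 (mod 47), so 13⁻¹ ≡ 29.
y = 0 + 13*((44 − 0)*29 mod 47) = 0 + 13*7 = 91.
Check: 91 mod 13 = 0, 91 mod 47 = 44. ✓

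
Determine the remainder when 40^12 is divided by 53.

By square-and-multiply:
12 in binary is 1100, i.e. 12 = 8 + 4.
40^1 ≡ 40 (mod 53)
40^2 ≡ 40^2 = 1600 ≡ 10 (mod 53)
40^4 ≡ 10^2 = 100 ≡ 47 (mod 53)
40^8 ≡ 47^2 = 2209 ≡ 36 (mod 53)
40^12 = 40^8 · 40^4 ≡ 36 · 47 (mod 53).
36 · 47 = 1692 ≡ 49 (mod 53).

49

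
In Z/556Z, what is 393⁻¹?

249

556 = 1×393 + 163
393 = 2×163 + 67
163 = 2×67 + 29
67 = 2×29 + 9
29 = 3×9 + 2
9 = 4×2 + 1
2 = 2×1 + 0
gcd(393, 556) = 1, so the inverse exists.
Bézout: 1 = −176×556 + 249×393.
So 393⁻¹ ≡ 249 (mod 556).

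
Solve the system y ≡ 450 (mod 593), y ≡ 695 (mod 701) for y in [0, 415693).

95330

593⁻¹ mod 701: 593·344 ≡ 1 (mod 701), so 593⁻¹ ≡ 344.
y = 450 + 593·((695 − 450)·344 mod 701) = 450 + 593·160 = 95330.
Check: 95330 mod 593 = 450, 95330 mod 701 = 695. ✓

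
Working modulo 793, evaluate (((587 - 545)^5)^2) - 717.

1

587 - 545 = 42
(42)^5 ≡ 74 (mod 793)
(74)^2 ≡ 718 (mod 793)
718 - 717 = 1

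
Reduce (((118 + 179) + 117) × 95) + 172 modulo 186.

118 + 179 = 297 ≡ 111 (mod 186)
111 + 117 = 228 ≡ 42 (mod 186)
42 × 95 = 3990 ≡ 84 (mod 186)
84 + 172 = 256 ≡ 70 (mod 186)

70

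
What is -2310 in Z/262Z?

48

-2310 = -9·262 + 48, so -2310 ≡ 48 (mod 262).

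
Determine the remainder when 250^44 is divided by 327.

By square-and-multiply:
44 in binary is 101100, i.e. 44 = 32 + 8 + 4.
250^1 ≡ 250 (mod 327)
250^2 ≡ 250^2 = 62500 ≡ 43 (mod 327)
250^4 ≡ 43^2 = 1849 ≡ 214 (mod 327)
250^8 ≡ 214^2 = 45796 ≡ 16 (mod 327)
250^16 ≡ 16^2 = 256 (mod 327)
250^32 ≡ 256^2 = 65536 ≡ 136 (mod 327)
250^44 = 250^32 × 250^8 × 250^4 ≡ 136 × 16 × 214 (mod 327).
Accumulate the product:
136 × 16 = 2176 ≡ 214
214 × 214 = 45796 ≡ 16

16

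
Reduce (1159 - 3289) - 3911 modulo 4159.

1159 - 3289 = -2130 ≡ 2029 (mod 4159)
2029 - 3911 = -1882 ≡ 2277 (mod 4159)

2277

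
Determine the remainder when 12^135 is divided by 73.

27

12^1 ≡ 12 (mod 73)
12^2 ≡ 12^2 = 144 ≡ 71 (mod 73)
12^4 ≡ 71^2 = 5041 ≡ 4 (mod 73)
12^8 ≡ 4^2 = 16 (mod 73)
12^16 ≡ 16^2 = 256 ≡ 37 (mod 73)
12^32 ≡ 37^2 = 1369 ≡ 55 (mod 73)
12^64 ≡ 55^2 = 3025 ≡ 32 (mod 73)
12^128 ≡ 32^2 = 1024 ≡ 2 (mod 73)
12^135 = 12^128 · 12^4 · 12^2 · 12^1 ≡ 2 · 4 · 71 · 12 (mod 73).
Accumulate the product:
2 · 4 = 8
8 · 71 = 568 ≡ 57
57 · 12 = 684 ≡ 27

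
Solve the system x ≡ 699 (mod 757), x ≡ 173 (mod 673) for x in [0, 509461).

757⁻¹ mod 673: 757×665 ≡ 1 (mod 673), so 757⁻¹ ≡ 665.
x = 699 + 757×((173 − 699)×665 mod 673) = 699 + 757×170 = 129389.
Check: 129389 mod 757 = 699, 129389 mod 673 = 173. ✓

129389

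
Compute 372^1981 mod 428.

1981 in binary is 11110111101, i.e. 1981 = 1024 + 512 + 256 + 128 + 32 + 16 + 8 + 4 + 1.
372^1 ≡ 372 (mod 428)
372^2 ≡ 372^2 = 138384 ≡ 140 (mod 428)
372^4 ≡ 140^2 = 19600 ≡ 340 (mod 428)
372^8 ≡ 340^2 = 115600 ≡ 40 (mod 428)
372^16 ≡ 40^2 = 1600 ≡ 316 (mod 428)
372^32 ≡ 316^2 = 99856 ≡ 132 (mod 428)
372^64 ≡ 132^2 = 17424 ≡ 304 (mod 428)
372^128 ≡ 304^2 = 92416 ≡ 396 (mod 428)
372^256 ≡ 396^2 = 156816 ≡ 168 (mod 428)
372^512 ≡ 168^2 = 28224 ≡ 404 (mod 428)
372^1024 ≡ 404^2 = 163216 ≡ 148 (mod 428)
372^1981 = 372^1024 · 372^512 · 372^256 · 372^128 · 372^32 · 372^16 · 372^8 · 372^4 · 372^1 ≡ 148 · 404 · 168 · 396 · 132 · 316 · 40 · 340 · 372 (mod 428).
Accumulate the product:
148 · 404 = 59792 ≡ 300
300 · 168 = 50400 ≡ 324
324 · 396 = 128304 ≡ 332
332 · 132 = 43824 ≡ 168
168 · 316 = 53088 ≡ 16
16 · 40 = 640 ≡ 212
212 · 340 = 72080 ≡ 176
176 · 372 = 65472 ≡ 416

416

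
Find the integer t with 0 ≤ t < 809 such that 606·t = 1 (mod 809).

Run the extended Euclidean algorithm:
809 = 1×606 + 203
606 = 2×203 + 200
203 = 1×200 + 3
200 = 66×3 + 2
3 = 1×2 + 1
2 = 2×1 + 0
gcd(606, 809) = 1, so the inverse exists.
Bézout: 1 = 203×809 − 271×606.
So 606⁻¹ ≡ −271 ≡ 538 (mod 809).

538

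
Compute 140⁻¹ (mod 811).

168

Run the extended Euclidean algorithm:
811 = 5*140 + 111
140 = 1*111 + 29
111 = 3*29 + 24
29 = 1*24 + 5
24 = 4*5 + 4
5 = 1*4 + 1
4 = 4*1 + 0
gcd(140, 811) = 1, so the inverse exists.
Back-substitute for 1:
1 = 1*5 − 1*4
  = −1*24 + 5*5
  = 5*29 − 6*24
  = −6*111 + 23*29
  = 23*140 − 29*111
  = −29*811 + 168*140
So 140⁻¹ ≡ 168 (mod 811).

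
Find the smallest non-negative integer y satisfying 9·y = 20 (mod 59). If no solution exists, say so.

35

gcd(9, 59) = 1, so a unique solution mod 59 exists.
9⁻¹ ≡ 46 (mod 59).
y ≡ 46·20 ≡ 35 (mod 59).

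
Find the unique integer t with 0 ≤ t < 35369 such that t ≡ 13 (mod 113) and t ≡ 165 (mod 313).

113⁻¹ mod 313: 113×277 ≡ 1 (mod 313), so 113⁻¹ ≡ 277.
t = 13 + 113×((165 − 13)×277 mod 313) = 13 + 113×162 = 18319.
Check: 18319 mod 113 = 13, 18319 mod 313 = 165. ✓

18319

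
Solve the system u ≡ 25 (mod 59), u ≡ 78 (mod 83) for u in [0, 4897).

1323

59⁻¹ mod 83: 59×38 ≡ 1 (mod 83), so 59⁻¹ ≡ 38.
u = 25 + 59×((78 − 25)×38 mod 83) = 25 + 59×22 = 1323.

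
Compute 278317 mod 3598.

1271

278317 = 77·3598 + 1271, so 278317 ≡ 1271 (mod 3598).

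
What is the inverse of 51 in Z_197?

197 = 3×51 + 44
51 = 1×44 + 7
44 = 6×7 + 2
7 = 3×2 + 1
2 = 2×1 + 0
gcd(51, 197) = 1, so the inverse exists.
Back-substitute for 1:
1 = 1×7 − 3×2
  = −3×44 + 19×7
  = 19×51 − 22×44
  = −22×197 + 85×51
So 51⁻¹ ≡ 85 (mod 197).

85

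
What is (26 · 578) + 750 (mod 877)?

26 · 578 = 15028 ≡ 119 (mod 877)
119 + 750 = 869

869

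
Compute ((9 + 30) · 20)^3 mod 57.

39

9 + 30 = 39
39 · 20 = 780 ≡ 39 (mod 57)
(39)^3 ≡ 39 (mod 57)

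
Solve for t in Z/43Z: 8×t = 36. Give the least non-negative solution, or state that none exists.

gcd(8, 43) = 1, so a unique solution mod 43 exists.
8⁻¹ ≡ 27 (mod 43).
t ≡ 27×36 ≡ 26 (mod 43).

26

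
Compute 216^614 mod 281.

253

614 in binary is 1001100110, i.e. 614 = 512 + 64 + 32 + 4 + 2.
216^1 ≡ 216 (mod 281)
216^2 ≡ 216^2 = 46656 ≡ 10 (mod 281)
216^4 ≡ 10^2 = 100 (mod 281)
216^8 ≡ 100^2 = 10000 ≡ 165 (mod 281)
216^16 ≡ 165^2 = 27225 ≡ 249 (mod 281)
216^32 ≡ 249^2 = 62001 ≡ 181 (mod 281)
216^64 ≡ 181^2 = 32761 ≡ 165 (mod 281)
216^128 ≡ 165^2 = 27225 ≡ 249 (mod 281)
216^256 ≡ 249^2 = 62001 ≡ 181 (mod 281)
216^512 ≡ 181^2 = 32761 ≡ 165 (mod 281)
216^614 = 216^512 · 216^64 · 216^32 · 216^4 · 216^2 ≡ 165 · 165 · 181 · 100 · 10 (mod 281).
Accumulate the product:
165 · 165 = 27225 ≡ 249
249 · 181 = 45069 ≡ 109
109 · 100 = 10900 ≡ 222
222 · 10 = 2220 ≡ 253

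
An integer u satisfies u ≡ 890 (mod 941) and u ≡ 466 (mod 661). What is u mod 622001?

230494

941⁻¹ mod 661: 941·517 ≡ 1 (mod 661), so 941⁻¹ ≡ 517.
u = 890 + 941·((466 − 890)·517 mod 661) = 890 + 941·244 = 230494.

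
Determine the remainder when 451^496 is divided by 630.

By square-and-multiply:
496 in binary is 111110000, i.e. 496 = 256 + 128 + 64 + 32 + 16.
451^1 ≡ 451 (mod 630)
451^2 ≡ 451^2 = 203401 ≡ 541 (mod 630)
451^4 ≡ 541^2 = 292681 ≡ 361 (mod 630)
451^8 ≡ 361^2 = 130321 ≡ 541 (mod 630)
451^16 ≡ 541^2 = 292681 ≡ 361 (mod 630)
451^32 ≡ 361^2 = 130321 ≡ 541 (mod 630)
451^64 ≡ 541^2 = 292681 ≡ 361 (mod 630)
451^128 ≡ 361^2 = 130321 ≡ 541 (mod 630)
451^256 ≡ 541^2 = 292681 ≡ 361 (mod 630)
451^496 = 451^256 · 451^128 · 451^64 · 451^32 · 451^16 ≡ 361 · 541 · 361 · 541 · 361 (mod 630).
Accumulate the product:
361 · 541 = 195301 ≡ 1
1 · 361 = 361
361 · 541 = 195301 ≡ 1
1 · 361 = 361

361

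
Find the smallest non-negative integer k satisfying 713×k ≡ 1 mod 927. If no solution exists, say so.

gcd(713, 927) = 1, so a unique solution mod 927 exists.
713⁻¹ ≡ 914 (mod 927).
k ≡ 914×1 ≡ 914 (mod 927).

914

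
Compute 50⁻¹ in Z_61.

11

Run the extended Euclidean algorithm:
61 = 1×50 + 11
50 = 4×11 + 6
11 = 1×6 + 5
6 = 1×5 + 1
5 = 5×1 + 0
gcd(50, 61) = 1, so the inverse exists.
Back-substitute for 1:
1 = 1×6 − 1×5
  = −1×11 + 2×6
  = 2×50 − 9×11
  = −9×61 + 11×50
So 50⁻¹ ≡ 11 (mod 61).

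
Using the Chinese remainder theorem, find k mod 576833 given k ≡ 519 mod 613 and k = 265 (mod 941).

613⁻¹ mod 941: 613·175 ≡ 1 (mod 941), so 613⁻¹ ≡ 175.
k = 519 + 613·((265 − 519)·175 mod 941) = 519 + 613·718 = 440653.

440653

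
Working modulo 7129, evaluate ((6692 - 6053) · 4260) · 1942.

6692 - 6053 = 639
639 · 4260 = 2722140 ≡ 5991 (mod 7129)
5991 · 1942 = 11634522 ≡ 7123 (mod 7129)

7123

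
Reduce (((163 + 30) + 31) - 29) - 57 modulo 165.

163 + 30 = 193 ≡ 28 (mod 165)
28 + 31 = 59
59 - 29 = 30
30 - 57 = -27 ≡ 138 (mod 165)

138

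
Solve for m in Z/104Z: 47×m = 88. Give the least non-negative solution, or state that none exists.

24

gcd(47, 104) = 1, so a unique solution mod 104 exists.
47⁻¹ ≡ 31 (mod 104).
m ≡ 31×88 ≡ 24 (mod 104).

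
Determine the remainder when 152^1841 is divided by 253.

86

Compute successive squares:
1841 in binary is 11100110001, i.e. 1841 = 1024 + 512 + 256 + 32 + 16 + 1.
152^1 ≡ 152 (mod 253)
152^2 ≡ 152^2 = 23104 ≡ 81 (mod 253)
152^4 ≡ 81^2 = 6561 ≡ 236 (mod 253)
152^8 ≡ 236^2 = 55696 ≡ 36 (mod 253)
152^16 ≡ 36^2 = 1296 ≡ 31 (mod 253)
152^32 ≡ 31^2 = 961 ≡ 202 (mod 253)
152^64 ≡ 202^2 = 40804 ≡ 71 (mod 253)
152^128 ≡ 71^2 = 5041 ≡ 234 (mod 253)
152^256 ≡ 234^2 = 54756 ≡ 108 (mod 253)
152^512 ≡ 108^2 = 11664 ≡ 26 (mod 253)
152^1024 ≡ 26^2 = 676 ≡ 170 (mod 253)
152^1841 = 152^1024 × 152^512 × 152^256 × 152^32 × 152^16 × 152^1 ≡ 170 × 26 × 108 × 202 × 31 × 152 (mod 253).
Accumulate the product:
170 × 26 = 4420 ≡ 119
119 × 108 = 12852 ≡ 202
202 × 202 = 40804 ≡ 71
71 × 31 = 2201 ≡ 177
177 × 152 = 26904 ≡ 86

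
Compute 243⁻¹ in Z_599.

106

Apply the Euclidean algorithm and back-substitute:
599 = 2*243 + 113
243 = 2*113 + 17
113 = 6*17 + 11
17 = 1*11 + 6
11 = 1*6 + 5
6 = 1*5 + 1
5 = 5*1 + 0
gcd(243, 599) = 1, so the inverse exists.
Back-substitute for 1:
1 = 1*6 − 1*5
  = −1*11 + 2*6
  = 2*17 − 3*11
  = −3*113 + 20*17
  = 20*243 − 43*113
  = −43*599 + 106*243
So 243⁻¹ ≡ 106 (mod 599).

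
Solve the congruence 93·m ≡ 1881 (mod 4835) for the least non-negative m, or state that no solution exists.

gcd(93, 4835) = 1, so a unique solution mod 4835 exists.
93⁻¹ ≡ 52 (mod 4835).
m ≡ 52·1881 ≡ 1112 (mod 4835).

1112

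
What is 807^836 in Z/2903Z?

264

Compute successive squares:
836 in binary is 1101000100, i.e. 836 = 512 + 256 + 64 + 4.
807^1 ≡ 807 (mod 2903)
807^2 ≡ 807^2 = 651249 ≡ 977 (mod 2903)
807^4 ≡ 977^2 = 954529 ≡ 2345 (mod 2903)
807^8 ≡ 2345^2 = 5499025 ≡ 743 (mod 2903)
807^16 ≡ 743^2 = 552049 ≡ 479 (mod 2903)
807^32 ≡ 479^2 = 229441 ≡ 104 (mod 2903)
807^64 ≡ 104^2 = 10816 ≡ 2107 (mod 2903)
807^128 ≡ 2107^2 = 4439449 ≡ 762 (mod 2903)
807^256 ≡ 762^2 = 580644 ≡ 44 (mod 2903)
807^512 ≡ 44^2 = 1936 (mod 2903)
807^836 = 807^512 · 807^256 · 807^64 · 807^4 ≡ 1936 · 44 · 2107 · 2345 (mod 2903).
Accumulate the product:
1936 · 44 = 85184 ≡ 997
997 · 2107 = 2100679 ≡ 1810
1810 · 2345 = 4244450 ≡ 264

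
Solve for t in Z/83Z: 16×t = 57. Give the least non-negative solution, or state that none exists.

gcd(16, 83) = 1, so a unique solution mod 83 exists.
16⁻¹ ≡ 26 (mod 83).
t ≡ 26×57 ≡ 71 (mod 83).

71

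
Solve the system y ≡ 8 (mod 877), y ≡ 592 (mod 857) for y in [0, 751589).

877⁻¹ mod 857: 877·300 ≡ 1 (mod 857), so 877⁻¹ ≡ 300.
y = 8 + 877·((592 − 8)·300 mod 857) = 8 + 877·372 = 326252.
Check: 326252 mod 877 = 8, 326252 mod 857 = 592. ✓

326252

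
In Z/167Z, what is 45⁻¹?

26

167 = 3·45 + 32
45 = 1·32 + 13
32 = 2·13 + 6
13 = 2·6 + 1
6 = 6·1 + 0
gcd(45, 167) = 1, so the inverse exists.
Back-substitute for 1:
1 = 1·13 − 2·6
  = −2·32 + 5·13
  = 5·45 − 7·32
  = −7·167 + 26·45
So 45⁻¹ ≡ 26 (mod 167).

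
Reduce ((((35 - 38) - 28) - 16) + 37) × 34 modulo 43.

4

35 - 38 = -3 ≡ 40 (mod 43)
40 - 28 = 12
12 - 16 = -4 ≡ 39 (mod 43)
39 + 37 = 76 ≡ 33 (mod 43)
33 × 34 = 1122 ≡ 4 (mod 43)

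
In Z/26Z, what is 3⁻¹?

Run the extended Euclidean algorithm:
26 = 8*3 + 2
3 = 1*2 + 1
2 = 2*1 + 0
gcd(3, 26) = 1, so the inverse exists.
Back-substitute for 1:
1 = 1*3 − 1*2
  = −1*26 + 9*3
So 3⁻¹ ≡ 9 (mod 26).

9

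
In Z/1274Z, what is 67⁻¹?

1255

Apply the Euclidean algorithm and back-substitute:
1274 = 19·67 + 1
67 = 67·1 + 0
gcd(67, 1274) = 1, so the inverse exists.
Back-substitute for 1:
1 = 1·1274 − 19·67
So 67⁻¹ ≡ −19 ≡ 1255 (mod 1274).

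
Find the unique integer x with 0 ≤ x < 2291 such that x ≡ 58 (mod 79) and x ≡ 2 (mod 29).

611

79⁻¹ mod 29: 79×18 ≡ 1 (mod 29), so 79⁻¹ ≡ 18.
x = 58 + 79×((2 − 58)×18 mod 29) = 58 + 79×7 = 611.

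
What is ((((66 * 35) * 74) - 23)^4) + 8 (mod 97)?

89

66 * 35 = 2310 ≡ 79 (mod 97)
79 * 74 = 5846 ≡ 26 (mod 97)
26 - 23 = 3
(3)^4 ≡ 81 (mod 97)
81 + 8 = 89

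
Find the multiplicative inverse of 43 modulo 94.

35

Run the extended Euclidean algorithm:
94 = 2×43 + 8
43 = 5×8 + 3
8 = 2×3 + 2
3 = 1×2 + 1
2 = 2×1 + 0
gcd(43, 94) = 1, so the inverse exists.
Back-substitute for 1:
1 = 1×3 − 1×2
  = −1×8 + 3×3
  = 3×43 − 16×8
  = −16×94 + 35×43
So 43⁻¹ ≡ 35 (mod 94).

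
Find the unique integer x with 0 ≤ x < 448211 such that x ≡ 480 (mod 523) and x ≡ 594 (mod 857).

523⁻¹ mod 857: 523×526 ≡ 1 (mod 857), so 523⁻¹ ≡ 526.
x = 480 + 523×((594 − 480)×526 mod 857) = 480 + 523×831 = 435093.

435093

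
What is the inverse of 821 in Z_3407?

2299

By the extended Euclidean algorithm:
3407 = 4×821 + 123
821 = 6×123 + 83
123 = 1×83 + 40
83 = 2×40 + 3
40 = 13×3 + 1
3 = 3×1 + 0
gcd(821, 3407) = 1, so the inverse exists.
Bézout: 1 = 267×3407 − 1108×821.
So 821⁻¹ ≡ −1108 ≡ 2299 (mod 3407).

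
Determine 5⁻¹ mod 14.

3

14 = 2×5 + 4
5 = 1×4 + 1
4 = 4×1 + 0
gcd(5, 14) = 1, so the inverse exists.
Bézout: 1 = −1×14 + 3×5.
So 5⁻¹ ≡ 3 (mod 14).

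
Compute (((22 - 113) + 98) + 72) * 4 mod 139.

38

22 - 113 = -91 ≡ 48 (mod 139)
48 + 98 = 146 ≡ 7 (mod 139)
7 + 72 = 79
79 * 4 = 316 ≡ 38 (mod 139)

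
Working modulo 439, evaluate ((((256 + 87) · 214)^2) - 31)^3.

256 + 87 = 343
343 · 214 = 73402 ≡ 89 (mod 439)
(89)^2 ≡ 19 (mod 439)
19 - 31 = -12 ≡ 427 (mod 439)
(427)^3 ≡ 28 (mod 439)

28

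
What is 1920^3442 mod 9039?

3912

Using repeated squaring:
1920^1 ≡ 1920 (mod 9039)
1920^2 ≡ 1920^2 = 3686400 ≡ 7527 (mod 9039)
1920^4 ≡ 7527^2 = 56655729 ≡ 8316 (mod 9039)
1920^8 ≡ 8316^2 = 69155856 ≡ 7506 (mod 9039)
1920^16 ≡ 7506^2 = 56340036 ≡ 8988 (mod 9039)
1920^32 ≡ 8988^2 = 80784144 ≡ 2601 (mod 9039)
1920^64 ≡ 2601^2 = 6765201 ≡ 4029 (mod 9039)
1920^128 ≡ 4029^2 = 16232841 ≡ 7836 (mod 9039)
1920^256 ≡ 7836^2 = 61402896 ≡ 969 (mod 9039)
1920^512 ≡ 969^2 = 938961 ≡ 7944 (mod 9039)
1920^1024 ≡ 7944^2 = 63107136 ≡ 5877 (mod 9039)
1920^2048 ≡ 5877^2 = 34539129 ≡ 1110 (mod 9039)
1920^3442 = 1920^2048 * 1920^1024 * 1920^256 * 1920^64 * 1920^32 * 1920^16 * 1920^2 ≡ 1110 * 5877 * 969 * 4029 * 2601 * 8988 * 7527 (mod 9039).
Accumulate the product:
1110 * 5877 = 6523470 ≡ 6351
6351 * 969 = 6154119 ≡ 7599
7599 * 4029 = 30616371 ≡ 1278
1278 * 2601 = 3324078 ≡ 6765
6765 * 8988 = 60803820 ≡ 7506
7506 * 7527 = 56497662 ≡ 3912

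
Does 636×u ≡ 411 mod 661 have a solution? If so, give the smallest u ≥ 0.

10

gcd(636, 661) = 1, so a unique solution mod 661 exists.
636⁻¹ ≡ 423 (mod 661).
u ≡ 423×411 ≡ 10 (mod 661).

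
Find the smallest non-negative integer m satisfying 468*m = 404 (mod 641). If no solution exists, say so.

gcd(468, 641) = 1, so a unique solution mod 641 exists.
468⁻¹ ≡ 289 (mod 641).
m ≡ 289*404 ≡ 94 (mod 641).

94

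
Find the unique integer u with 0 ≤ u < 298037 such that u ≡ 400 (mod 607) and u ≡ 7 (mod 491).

607⁻¹ mod 491: 607×309 ≡ 1 (mod 491), so 607⁻¹ ≡ 309.
u = 400 + 607×((7 − 400)×309 mod 491) = 400 + 607×331 = 201317.

201317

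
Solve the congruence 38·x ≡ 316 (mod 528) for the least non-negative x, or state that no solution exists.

gcd(38, 528) = 2, and 2 | 316, so solutions exist.
Divide through by 2: 19·x ≡ 158 (mod 264).
19⁻¹ ≡ 139 (mod 264).
x ≡ 139·158 ≡ 50 (mod 264).
The smallest non-negative solution is x = 50.

50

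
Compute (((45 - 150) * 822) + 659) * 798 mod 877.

45 - 150 = -105 ≡ 772 (mod 877)
772 * 822 = 634584 ≡ 513 (mod 877)
513 + 659 = 1172 ≡ 295 (mod 877)
295 * 798 = 235410 ≡ 374 (mod 877)

374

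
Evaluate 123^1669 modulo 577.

1669 in binary is 11010000101, i.e. 1669 = 1024 + 512 + 128 + 4 + 1.
123^1 ≡ 123 (mod 577)
123^2 ≡ 123^2 = 15129 ≡ 127 (mod 577)
123^4 ≡ 127^2 = 16129 ≡ 550 (mod 577)
123^8 ≡ 550^2 = 302500 ≡ 152 (mod 577)
123^16 ≡ 152^2 = 23104 ≡ 24 (mod 577)
123^32 ≡ 24^2 = 576 (mod 577)
123^64 ≡ 576^2 = 331776 ≡ 1 (mod 577)
123^128 ≡ 1^2 = 1 (mod 577)
123^256 ≡ 1^2 = 1 (mod 577)
123^512 ≡ 1^2 = 1 (mod 577)
123^1024 ≡ 1^2 = 1 (mod 577)
123^1669 = 123^1024 · 123^512 · 123^128 · 123^4 · 123^1 ≡ 1 · 1 · 1 · 550 · 123 (mod 577).
Accumulate the product:
1 · 1 = 1
1 · 1 = 1
1 · 550 = 550
550 · 123 = 67650 ≡ 141

141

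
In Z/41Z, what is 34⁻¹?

35

Run the extended Euclidean algorithm:
41 = 1×34 + 7
34 = 4×7 + 6
7 = 1×6 + 1
6 = 6×1 + 0
gcd(34, 41) = 1, so the inverse exists.
Bézout: 1 = 5×41 − 6×34.
So 34⁻¹ ≡ −6 ≡ 35 (mod 41).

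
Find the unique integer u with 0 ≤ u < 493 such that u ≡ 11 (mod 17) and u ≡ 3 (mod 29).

17⁻¹ mod 29: 17*12 ≡ 1 (mod 29), so 17⁻¹ ≡ 12.
u = 11 + 17*((3 − 11)*12 mod 29) = 11 + 17*20 = 351.
Check: 351 mod 17 = 11, 351 mod 29 = 3. ✓

351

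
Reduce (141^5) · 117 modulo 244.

65

(141)^5 ≡ 109 (mod 244)
109 · 117 = 12753 ≡ 65 (mod 244)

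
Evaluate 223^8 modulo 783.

223^1 ≡ 223 (mod 783)
223^2 ≡ 223^2 = 49729 ≡ 400 (mod 783)
223^4 ≡ 400^2 = 160000 ≡ 268 (mod 783)
223^8 ≡ 268^2 = 71824 ≡ 571 (mod 783)
So 223^8 ≡ 571 (mod 783).

571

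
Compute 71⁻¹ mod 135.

116

135 = 1×71 + 64
71 = 1×64 + 7
64 = 9×7 + 1
7 = 7×1 + 0
gcd(71, 135) = 1, so the inverse exists.
Back-substitute for 1:
1 = 1×64 − 9×7
  = −9×71 + 10×64
  = 10×135 − 19×71
So 71⁻¹ ≡ −19 ≡ 116 (mod 135).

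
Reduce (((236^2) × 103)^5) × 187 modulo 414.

(236)^2 ≡ 220 (mod 414)
220 × 103 = 22660 ≡ 304 (mod 414)
(304)^5 ≡ 112 (mod 414)
112 × 187 = 20944 ≡ 244 (mod 414)

244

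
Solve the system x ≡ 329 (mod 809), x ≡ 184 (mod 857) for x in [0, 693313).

103881

809⁻¹ mod 857: 809*732 ≡ 1 (mod 857), so 809⁻¹ ≡ 732.
x = 329 + 809*((184 − 329)*732 mod 857) = 329 + 809*128 = 103881.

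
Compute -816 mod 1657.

-816 = -1×1657 + 841, so -816 ≡ 841 (mod 1657).

841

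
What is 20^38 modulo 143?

38 in binary is 100110, i.e. 38 = 32 + 4 + 2.
20^1 ≡ 20 (mod 143)
20^2 ≡ 20^2 = 400 ≡ 114 (mod 143)
20^4 ≡ 114^2 = 12996 ≡ 126 (mod 143)
20^8 ≡ 126^2 = 15876 ≡ 3 (mod 143)
20^16 ≡ 3^2 = 9 (mod 143)
20^32 ≡ 9^2 = 81 (mod 143)
20^38 = 20^32 × 20^4 × 20^2 ≡ 81 × 126 × 114 (mod 143).
Accumulate the product:
81 × 126 = 10206 ≡ 53
53 × 114 = 6042 ≡ 36

36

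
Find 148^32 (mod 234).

Using repeated squaring:
148^1 ≡ 148 (mod 234)
148^2 ≡ 148^2 = 21904 ≡ 142 (mod 234)
148^4 ≡ 142^2 = 20164 ≡ 40 (mod 234)
148^8 ≡ 40^2 = 1600 ≡ 196 (mod 234)
148^16 ≡ 196^2 = 38416 ≡ 40 (mod 234)
148^32 ≡ 40^2 = 1600 ≡ 196 (mod 234)
So 148^32 ≡ 196 (mod 234).

196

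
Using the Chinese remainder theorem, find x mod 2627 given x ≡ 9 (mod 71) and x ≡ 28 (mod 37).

435

71⁻¹ mod 37: 71×12 ≡ 1 (mod 37), so 71⁻¹ ≡ 12.
x = 9 + 71×((28 − 9)×12 mod 37) = 9 + 71×6 = 435.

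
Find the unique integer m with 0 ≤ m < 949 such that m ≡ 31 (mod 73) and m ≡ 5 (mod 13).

31

73⁻¹ mod 13: 73×5 ≡ 1 (mod 13), so 73⁻¹ ≡ 5.
m = 31 + 73×((5 − 31)×5 mod 13) = 31 + 73×0 = 31.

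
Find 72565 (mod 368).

72565 = 197×368 + 69, so 72565 ≡ 69 (mod 368).

69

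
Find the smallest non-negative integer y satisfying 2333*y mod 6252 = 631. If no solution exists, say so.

3275

gcd(2333, 6252) = 1, so a unique solution mod 6252 exists.
2333⁻¹ ≡ 4553 (mod 6252).
y ≡ 4553*631 ≡ 3275 (mod 6252).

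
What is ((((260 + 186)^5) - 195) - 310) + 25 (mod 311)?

288

260 + 186 = 446 ≡ 135 (mod 311)
(135)^5 ≡ 146 (mod 311)
146 - 195 = -49 ≡ 262 (mod 311)
262 - 310 = -48 ≡ 263 (mod 311)
263 + 25 = 288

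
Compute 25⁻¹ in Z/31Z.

By the extended Euclidean algorithm:
31 = 1*25 + 6
25 = 4*6 + 1
6 = 6*1 + 0
gcd(25, 31) = 1, so the inverse exists.
Bézout: 1 = −4*31 + 5*25.
So 25⁻¹ ≡ 5 (mod 31).

5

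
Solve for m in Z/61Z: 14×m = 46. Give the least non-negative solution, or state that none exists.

12

gcd(14, 61) = 1, so a unique solution mod 61 exists.
14⁻¹ ≡ 48 (mod 61).
m ≡ 48×46 ≡ 12 (mod 61).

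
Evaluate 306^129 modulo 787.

129 in binary is 10000001, i.e. 129 = 128 + 1.
306^1 ≡ 306 (mod 787)
306^2 ≡ 306^2 = 93636 ≡ 770 (mod 787)
306^4 ≡ 770^2 = 592900 ≡ 289 (mod 787)
306^8 ≡ 289^2 = 83521 ≡ 99 (mod 787)
306^16 ≡ 99^2 = 9801 ≡ 357 (mod 787)
306^32 ≡ 357^2 = 127449 ≡ 742 (mod 787)
306^64 ≡ 742^2 = 550564 ≡ 451 (mod 787)
306^128 ≡ 451^2 = 203401 ≡ 355 (mod 787)
306^129 = 306^128 * 306^1 ≡ 355 * 306 (mod 787).
355 * 306 = 108630 ≡ 24 (mod 787).

24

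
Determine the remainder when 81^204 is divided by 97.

1

By square-and-multiply:
81^1 ≡ 81 (mod 97)
81^2 ≡ 81^2 = 6561 ≡ 62 (mod 97)
81^4 ≡ 62^2 = 3844 ≡ 61 (mod 97)
81^8 ≡ 61^2 = 3721 ≡ 35 (mod 97)
81^16 ≡ 35^2 = 1225 ≡ 61 (mod 97)
81^32 ≡ 61^2 = 3721 ≡ 35 (mod 97)
81^64 ≡ 35^2 = 1225 ≡ 61 (mod 97)
81^128 ≡ 61^2 = 3721 ≡ 35 (mod 97)
81^204 = 81^128 * 81^64 * 81^8 * 81^4 ≡ 35 * 61 * 35 * 61 (mod 97).
Accumulate the product:
35 * 61 = 2135 ≡ 1
1 * 35 = 35
35 * 61 = 2135 ≡ 1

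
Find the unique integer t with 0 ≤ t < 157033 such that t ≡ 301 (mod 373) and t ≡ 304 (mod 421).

127867

373⁻¹ mod 421: 373·114 ≡ 1 (mod 421), so 373⁻¹ ≡ 114.
t = 301 + 373·((304 − 301)·114 mod 421) = 301 + 373·342 = 127867.
Check: 127867 mod 373 = 301, 127867 mod 421 = 304. ✓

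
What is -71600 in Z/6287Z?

3844

-71600 = -12·6287 + 3844, so -71600 ≡ 3844 (mod 6287).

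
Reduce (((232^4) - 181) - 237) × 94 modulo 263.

(232)^4 ≡ 128 (mod 263)
128 - 181 = -53 ≡ 210 (mod 263)
210 - 237 = -27 ≡ 236 (mod 263)
236 × 94 = 22184 ≡ 92 (mod 263)

92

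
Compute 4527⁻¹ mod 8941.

Apply the Euclidean algorithm and back-substitute:
8941 = 1·4527 + 4414
4527 = 1·4414 + 113
4414 = 39·113 + 7
113 = 16·7 + 1
7 = 7·1 + 0
gcd(4527, 8941) = 1, so the inverse exists.
Bézout: 1 = −641·8941 + 1266·4527.
So 4527⁻¹ ≡ 1266 (mod 8941).

1266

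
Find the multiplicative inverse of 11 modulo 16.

By the extended Euclidean algorithm:
16 = 1×11 + 5
11 = 2×5 + 1
5 = 5×1 + 0
gcd(11, 16) = 1, so the inverse exists.
Bézout: 1 = −2×16 + 3×11.
So 11⁻¹ ≡ 3 (mod 16).

3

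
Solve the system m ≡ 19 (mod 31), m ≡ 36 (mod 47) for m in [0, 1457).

1352

31⁻¹ mod 47: 31*44 ≡ 1 (mod 47), so 31⁻¹ ≡ 44.
m = 19 + 31*((36 − 19)*44 mod 47) = 19 + 31*43 = 1352.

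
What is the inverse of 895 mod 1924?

Apply the Euclidean algorithm and back-substitute:
1924 = 2×895 + 134
895 = 6×134 + 91
134 = 1×91 + 43
91 = 2×43 + 5
43 = 8×5 + 3
5 = 1×3 + 2
3 = 1×2 + 1
2 = 2×1 + 0
gcd(895, 1924) = 1, so the inverse exists.
Bézout: 1 = 354×1924 − 761×895.
So 895⁻¹ ≡ −761 ≡ 1163 (mod 1924).

1163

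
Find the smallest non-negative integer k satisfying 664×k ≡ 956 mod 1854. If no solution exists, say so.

800

gcd(664, 1854) = 2, and 2 | 956, so solutions exist.
Divide through by 2: 332×k mod 927 = 478.
332⁻¹ ≡ 215 (mod 927).
k ≡ 215×478 ≡ 800 (mod 927).
The smallest non-negative solution is k = 800.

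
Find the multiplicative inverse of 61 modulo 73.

6

By the extended Euclidean algorithm:
73 = 1×61 + 12
61 = 5×12 + 1
12 = 12×1 + 0
gcd(61, 73) = 1, so the inverse exists.
Back-substitute for 1:
1 = 1×61 − 5×12
  = −5×73 + 6×61
So 61⁻¹ ≡ 6 (mod 73).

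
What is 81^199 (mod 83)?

48

Using repeated squaring:
81^1 ≡ 81 (mod 83)
81^2 ≡ 81^2 = 6561 ≡ 4 (mod 83)
81^4 ≡ 4^2 = 16 (mod 83)
81^8 ≡ 16^2 = 256 ≡ 7 (mod 83)
81^16 ≡ 7^2 = 49 (mod 83)
81^32 ≡ 49^2 = 2401 ≡ 77 (mod 83)
81^64 ≡ 77^2 = 5929 ≡ 36 (mod 83)
81^128 ≡ 36^2 = 1296 ≡ 51 (mod 83)
81^199 = 81^128 × 81^64 × 81^4 × 81^2 × 81^1 ≡ 51 × 36 × 16 × 4 × 81 (mod 83).
Accumulate the product:
51 × 36 = 1836 ≡ 10
10 × 16 = 160 ≡ 77
77 × 4 = 308 ≡ 59
59 × 81 = 4779 ≡ 48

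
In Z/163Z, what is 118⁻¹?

Apply the Euclidean algorithm and back-substitute:
163 = 1·118 + 45
118 = 2·45 + 28
45 = 1·28 + 17
28 = 1·17 + 11
17 = 1·11 + 6
11 = 1·6 + 5
6 = 1·5 + 1
5 = 5·1 + 0
gcd(118, 163) = 1, so the inverse exists.
Back-substitute for 1:
1 = 1·6 − 1·5
  = −1·11 + 2·6
  = 2·17 − 3·11
  = −3·28 + 5·17
  = 5·45 − 8·28
  = −8·118 + 21·45
  = 21·163 − 29·118
So 118⁻¹ ≡ −29 ≡ 134 (mod 163).

134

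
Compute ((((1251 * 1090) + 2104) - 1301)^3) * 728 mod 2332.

804

1251 * 1090 = 1363590 ≡ 1702 (mod 2332)
1702 + 2104 = 3806 ≡ 1474 (mod 2332)
1474 - 1301 = 173
(173)^3 ≡ 677 (mod 2332)
677 * 728 = 492856 ≡ 804 (mod 2332)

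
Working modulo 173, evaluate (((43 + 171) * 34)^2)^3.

60

43 + 171 = 214 ≡ 41 (mod 173)
41 * 34 = 1394 ≡ 10 (mod 173)
(10)^2 ≡ 100 (mod 173)
(100)^3 ≡ 60 (mod 173)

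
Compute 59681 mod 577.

59681 = 103·577 + 250, so 59681 ≡ 250 (mod 577).

250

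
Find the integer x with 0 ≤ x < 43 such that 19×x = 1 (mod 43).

43 = 2*19 + 5
19 = 3*5 + 4
5 = 1*4 + 1
4 = 4*1 + 0
gcd(19, 43) = 1, so the inverse exists.
Back-substitute for 1:
1 = 1*5 − 1*4
  = −1*19 + 4*5
  = 4*43 − 9*19
So 19⁻¹ ≡ −9 ≡ 34 (mod 43).

34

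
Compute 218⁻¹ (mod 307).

238

Apply the Euclidean algorithm and back-substitute:
307 = 1*218 + 89
218 = 2*89 + 40
89 = 2*40 + 9
40 = 4*9 + 4
9 = 2*4 + 1
4 = 4*1 + 0
gcd(218, 307) = 1, so the inverse exists.
Bézout: 1 = 49*307 − 69*218.
So 218⁻¹ ≡ −69 ≡ 238 (mod 307).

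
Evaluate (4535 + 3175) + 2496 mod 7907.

2299

4535 + 3175 = 7710
7710 + 2496 = 10206 ≡ 2299 (mod 7907)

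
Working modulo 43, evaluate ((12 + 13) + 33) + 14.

12 + 13 = 25
25 + 33 = 58 ≡ 15 (mod 43)
15 + 14 = 29

29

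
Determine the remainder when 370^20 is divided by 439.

102

Compute successive squares:
370^1 ≡ 370 (mod 439)
370^2 ≡ 370^2 = 136900 ≡ 371 (mod 439)
370^4 ≡ 371^2 = 137641 ≡ 234 (mod 439)
370^8 ≡ 234^2 = 54756 ≡ 320 (mod 439)
370^16 ≡ 320^2 = 102400 ≡ 113 (mod 439)
370^20 = 370^16 · 370^4 ≡ 113 · 234 (mod 439).
113 · 234 = 26442 ≡ 102 (mod 439).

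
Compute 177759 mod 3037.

1613

177759 = 58*3037 + 1613, so 177759 ≡ 1613 (mod 3037).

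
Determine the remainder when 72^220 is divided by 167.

Using repeated squaring:
220 in binary is 11011100, i.e. 220 = 128 + 64 + 16 + 8 + 4.
72^1 ≡ 72 (mod 167)
72^2 ≡ 72^2 = 5184 ≡ 7 (mod 167)
72^4 ≡ 7^2 = 49 (mod 167)
72^8 ≡ 49^2 = 2401 ≡ 63 (mod 167)
72^16 ≡ 63^2 = 3969 ≡ 128 (mod 167)
72^32 ≡ 128^2 = 16384 ≡ 18 (mod 167)
72^64 ≡ 18^2 = 324 ≡ 157 (mod 167)
72^128 ≡ 157^2 = 24649 ≡ 100 (mod 167)
72^220 = 72^128 * 72^64 * 72^16 * 72^8 * 72^4 ≡ 100 * 157 * 128 * 63 * 49 (mod 167).
Accumulate the product:
100 * 157 = 15700 ≡ 2
2 * 128 = 256 ≡ 89
89 * 63 = 5607 ≡ 96
96 * 49 = 4704 ≡ 28

28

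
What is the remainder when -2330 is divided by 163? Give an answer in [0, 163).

115

-2330 = -15×163 + 115, so -2330 ≡ 115 (mod 163).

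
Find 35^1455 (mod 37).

14

1455 in binary is 10110101111, i.e. 1455 = 1024 + 256 + 128 + 32 + 8 + 4 + 2 + 1.
35^1 ≡ 35 (mod 37)
35^2 ≡ 35^2 = 1225 ≡ 4 (mod 37)
35^4 ≡ 4^2 = 16 (mod 37)
35^8 ≡ 16^2 = 256 ≡ 34 (mod 37)
35^16 ≡ 34^2 = 1156 ≡ 9 (mod 37)
35^32 ≡ 9^2 = 81 ≡ 7 (mod 37)
35^64 ≡ 7^2 = 49 ≡ 12 (mod 37)
35^128 ≡ 12^2 = 144 ≡ 33 (mod 37)
35^256 ≡ 33^2 = 1089 ≡ 16 (mod 37)
35^512 ≡ 16^2 = 256 ≡ 34 (mod 37)
35^1024 ≡ 34^2 = 1156 ≡ 9 (mod 37)
35^1455 = 35^1024 · 35^256 · 35^128 · 35^32 · 35^8 · 35^4 · 35^2 · 35^1 ≡ 9 · 16 · 33 · 7 · 34 · 16 · 4 · 35 (mod 37).
Accumulate the product:
9 · 16 = 144 ≡ 33
33 · 33 = 1089 ≡ 16
16 · 7 = 112 ≡ 1
1 · 34 = 34
34 · 16 = 544 ≡ 26
26 · 4 = 104 ≡ 30
30 · 35 = 1050 ≡ 14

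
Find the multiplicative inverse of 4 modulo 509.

382

509 = 127×4 + 1
4 = 4×1 + 0
gcd(4, 509) = 1, so the inverse exists.
Back-substitute for 1:
1 = 1×509 − 127×4
So 4⁻¹ ≡ −127 ≡ 382 (mod 509).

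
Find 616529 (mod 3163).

2907

616529 = 194·3163 + 2907, so 616529 ≡ 2907 (mod 3163).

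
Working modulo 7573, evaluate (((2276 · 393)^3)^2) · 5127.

4038

2276 · 393 = 894468 ≡ 854 (mod 7573)
(854)^3 ≡ 2052 (mod 7573)
(2052)^2 ≡ 116 (mod 7573)
116 · 5127 = 594732 ≡ 4038 (mod 7573)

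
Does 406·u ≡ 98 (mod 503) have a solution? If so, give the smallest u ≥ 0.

gcd(406, 503) = 1, so a unique solution mod 503 exists.
406⁻¹ ≡ 140 (mod 503).
u ≡ 140·98 ≡ 139 (mod 503).

139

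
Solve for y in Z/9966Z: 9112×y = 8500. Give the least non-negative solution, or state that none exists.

gcd(9112, 9966) = 2, and 2 | 8500, so solutions exist.
Divide through by 2: 4556×y mod 4983 = 4250.
4556⁻¹ ≡ 3746 (mod 4983).
y ≡ 3746×4250 ≡ 4798 (mod 4983).
The smallest non-negative solution is y = 4798.

4798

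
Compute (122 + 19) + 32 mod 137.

36

122 + 19 = 141 ≡ 4 (mod 137)
4 + 32 = 36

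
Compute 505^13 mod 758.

207

Using repeated squaring:
13 in binary is 1101, i.e. 13 = 8 + 4 + 1.
505^1 ≡ 505 (mod 758)
505^2 ≡ 505^2 = 255025 ≡ 337 (mod 758)
505^4 ≡ 337^2 = 113569 ≡ 627 (mod 758)
505^8 ≡ 627^2 = 393129 ≡ 485 (mod 758)
505^13 = 505^8 × 505^4 × 505^1 ≡ 485 × 627 × 505 (mod 758).
Accumulate the product:
485 × 627 = 304095 ≡ 137
137 × 505 = 69185 ≡ 207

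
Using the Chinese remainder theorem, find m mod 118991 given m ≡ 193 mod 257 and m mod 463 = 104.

257⁻¹ mod 463: 257*227 ≡ 1 (mod 463), so 257⁻¹ ≡ 227.
m = 193 + 257*((104 − 193)*227 mod 463) = 193 + 257*169 = 43626.

43626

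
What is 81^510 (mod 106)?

By square-and-multiply:
510 in binary is 111111110, i.e. 510 = 256 + 128 + 64 + 32 + 16 + 8 + 4 + 2.
81^1 ≡ 81 (mod 106)
81^2 ≡ 81^2 = 6561 ≡ 95 (mod 106)
81^4 ≡ 95^2 = 9025 ≡ 15 (mod 106)
81^8 ≡ 15^2 = 225 ≡ 13 (mod 106)
81^16 ≡ 13^2 = 169 ≡ 63 (mod 106)
81^32 ≡ 63^2 = 3969 ≡ 47 (mod 106)
81^64 ≡ 47^2 = 2209 ≡ 89 (mod 106)
81^128 ≡ 89^2 = 7921 ≡ 77 (mod 106)
81^256 ≡ 77^2 = 5929 ≡ 99 (mod 106)
81^510 = 81^256 × 81^128 × 81^64 × 81^32 × 81^16 × 81^8 × 81^4 × 81^2 ≡ 99 × 77 × 89 × 47 × 63 × 13 × 15 × 95 (mod 106).
Accumulate the product:
99 × 77 = 7623 ≡ 97
97 × 89 = 8633 ≡ 47
47 × 47 = 2209 ≡ 89
89 × 63 = 5607 ≡ 95
95 × 13 = 1235 ≡ 69
69 × 15 = 1035 ≡ 81
81 × 95 = 7695 ≡ 63

63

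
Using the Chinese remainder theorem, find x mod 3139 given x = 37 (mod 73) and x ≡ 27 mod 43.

1059

73⁻¹ mod 43: 73·33 ≡ 1 (mod 43), so 73⁻¹ ≡ 33.
x = 37 + 73·((27 − 37)·33 mod 43) = 37 + 73·14 = 1059.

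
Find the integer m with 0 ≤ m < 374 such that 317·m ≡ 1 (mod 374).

269

By the extended Euclidean algorithm:
374 = 1·317 + 57
317 = 5·57 + 32
57 = 1·32 + 25
32 = 1·25 + 7
25 = 3·7 + 4
7 = 1·4 + 3
4 = 1·3 + 1
3 = 3·1 + 0
gcd(317, 374) = 1, so the inverse exists.
Bézout: 1 = 89·374 − 105·317.
So 317⁻¹ ≡ −105 ≡ 269 (mod 374).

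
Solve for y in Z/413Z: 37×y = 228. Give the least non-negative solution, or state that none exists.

gcd(37, 413) = 1, so a unique solution mod 413 exists.
37⁻¹ ≡ 67 (mod 413).
y ≡ 67×228 ≡ 408 (mod 413).

408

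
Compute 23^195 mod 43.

4

By square-and-multiply:
195 in binary is 11000011, i.e. 195 = 128 + 64 + 2 + 1.
23^1 ≡ 23 (mod 43)
23^2 ≡ 23^2 = 529 ≡ 13 (mod 43)
23^4 ≡ 13^2 = 169 ≡ 40 (mod 43)
23^8 ≡ 40^2 = 1600 ≡ 9 (mod 43)
23^16 ≡ 9^2 = 81 ≡ 38 (mod 43)
23^32 ≡ 38^2 = 1444 ≡ 25 (mod 43)
23^64 ≡ 25^2 = 625 ≡ 23 (mod 43)
23^128 ≡ 23^2 = 529 ≡ 13 (mod 43)
23^195 = 23^128 * 23^64 * 23^2 * 23^1 ≡ 13 * 23 * 13 * 23 (mod 43).
Accumulate the product:
13 * 23 = 299 ≡ 41
41 * 13 = 533 ≡ 17
17 * 23 = 391 ≡ 4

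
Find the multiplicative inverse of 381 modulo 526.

Apply the Euclidean algorithm and back-substitute:
526 = 1×381 + 145
381 = 2×145 + 91
145 = 1×91 + 54
91 = 1×54 + 37
54 = 1×37 + 17
37 = 2×17 + 3
17 = 5×3 + 2
3 = 1×2 + 1
2 = 2×1 + 0
gcd(381, 526) = 1, so the inverse exists.
Bézout: 1 = −134×526 + 185×381.
So 381⁻¹ ≡ 185 (mod 526).

185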